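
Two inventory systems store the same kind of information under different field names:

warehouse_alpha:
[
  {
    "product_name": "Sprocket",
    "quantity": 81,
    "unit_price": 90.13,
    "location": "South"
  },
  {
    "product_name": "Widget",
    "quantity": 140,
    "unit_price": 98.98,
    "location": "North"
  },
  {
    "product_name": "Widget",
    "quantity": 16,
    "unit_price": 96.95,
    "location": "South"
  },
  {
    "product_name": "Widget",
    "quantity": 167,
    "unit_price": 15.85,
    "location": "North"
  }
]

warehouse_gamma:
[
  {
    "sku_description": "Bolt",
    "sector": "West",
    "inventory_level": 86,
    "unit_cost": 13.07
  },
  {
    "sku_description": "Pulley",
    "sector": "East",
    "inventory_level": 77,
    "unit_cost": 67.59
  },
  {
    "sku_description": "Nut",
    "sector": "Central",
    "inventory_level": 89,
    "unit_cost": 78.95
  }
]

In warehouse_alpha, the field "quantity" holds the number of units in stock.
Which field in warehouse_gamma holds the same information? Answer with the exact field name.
inventory_level

In warehouse_alpha, "quantity" holds the number of units in stock.
The fields in warehouse_gamma are: "sku_description", "sector", "inventory_level", "unit_cost".
"inventory_level" is the match: the name refers to the same concept and its values are whole-number counts (e.g. 86, 77).
The other fields ("sku_description", "sector", "unit_cost") hold different kinds of data.

So "quantity" in warehouse_alpha corresponds to "inventory_level" in warehouse_gamma.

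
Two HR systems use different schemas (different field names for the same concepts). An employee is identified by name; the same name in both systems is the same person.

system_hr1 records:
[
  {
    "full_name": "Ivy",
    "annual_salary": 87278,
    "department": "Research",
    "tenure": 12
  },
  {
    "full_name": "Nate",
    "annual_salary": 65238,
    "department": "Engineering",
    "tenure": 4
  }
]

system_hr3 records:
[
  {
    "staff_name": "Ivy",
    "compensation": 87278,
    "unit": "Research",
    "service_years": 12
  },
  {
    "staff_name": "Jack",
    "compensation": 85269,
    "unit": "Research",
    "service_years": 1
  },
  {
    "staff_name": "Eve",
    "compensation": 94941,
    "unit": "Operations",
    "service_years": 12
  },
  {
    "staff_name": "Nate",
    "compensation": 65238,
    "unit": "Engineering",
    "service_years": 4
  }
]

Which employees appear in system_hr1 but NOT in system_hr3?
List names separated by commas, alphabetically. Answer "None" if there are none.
None

Schema mapping: "full_name" (system_hr1) = "staff_name" (system_hr3) = employee name

Names in system_hr1: ['Ivy', 'Nate']
Names in system_hr3: ['Eve', 'Ivy', 'Jack', 'Nate']

In system_hr1 but not system_hr3: None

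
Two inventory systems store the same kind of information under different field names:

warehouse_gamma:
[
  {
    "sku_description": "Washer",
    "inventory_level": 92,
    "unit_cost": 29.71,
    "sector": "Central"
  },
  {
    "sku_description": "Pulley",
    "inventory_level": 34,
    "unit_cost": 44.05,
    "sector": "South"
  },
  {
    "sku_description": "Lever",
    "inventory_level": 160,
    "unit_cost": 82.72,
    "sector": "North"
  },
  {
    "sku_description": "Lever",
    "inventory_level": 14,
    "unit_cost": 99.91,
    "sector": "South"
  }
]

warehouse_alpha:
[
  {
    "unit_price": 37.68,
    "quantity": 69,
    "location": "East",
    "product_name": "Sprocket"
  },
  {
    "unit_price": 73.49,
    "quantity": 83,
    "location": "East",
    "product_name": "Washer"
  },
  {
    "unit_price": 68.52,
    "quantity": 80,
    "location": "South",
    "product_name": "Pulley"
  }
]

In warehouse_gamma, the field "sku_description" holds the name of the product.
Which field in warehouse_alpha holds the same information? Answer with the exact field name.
product_name

In warehouse_gamma, "sku_description" holds the name of the product.
The fields in warehouse_alpha are: "unit_price", "quantity", "location", "product_name".
"product_name" is the match: the name refers to the same concept and its values are product-name strings (e.g. 'Pulley', 'Sprocket').
The other fields ("unit_price", "quantity", "location") hold different kinds of data.

So "sku_description" in warehouse_gamma corresponds to "product_name" in warehouse_alpha.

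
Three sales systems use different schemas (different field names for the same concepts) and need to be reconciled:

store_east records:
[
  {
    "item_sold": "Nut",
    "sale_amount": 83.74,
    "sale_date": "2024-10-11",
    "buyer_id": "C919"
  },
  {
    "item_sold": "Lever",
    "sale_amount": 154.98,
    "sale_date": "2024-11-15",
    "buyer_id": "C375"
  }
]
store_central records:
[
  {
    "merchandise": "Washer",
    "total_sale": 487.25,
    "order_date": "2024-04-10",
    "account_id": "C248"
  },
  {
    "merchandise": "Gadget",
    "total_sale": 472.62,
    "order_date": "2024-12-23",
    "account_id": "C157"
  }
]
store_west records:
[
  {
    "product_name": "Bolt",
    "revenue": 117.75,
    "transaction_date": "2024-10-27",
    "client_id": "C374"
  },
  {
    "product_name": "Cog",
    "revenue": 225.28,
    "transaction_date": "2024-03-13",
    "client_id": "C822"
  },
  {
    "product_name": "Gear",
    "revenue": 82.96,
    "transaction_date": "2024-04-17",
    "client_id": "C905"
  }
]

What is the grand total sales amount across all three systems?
1624.58

Schema reconciliation - all amount fields map to sale amount:

store_east (sale_amount): 238.72
store_central (total_sale): 959.87
store_west (revenue): 425.99

Grand total: 1624.58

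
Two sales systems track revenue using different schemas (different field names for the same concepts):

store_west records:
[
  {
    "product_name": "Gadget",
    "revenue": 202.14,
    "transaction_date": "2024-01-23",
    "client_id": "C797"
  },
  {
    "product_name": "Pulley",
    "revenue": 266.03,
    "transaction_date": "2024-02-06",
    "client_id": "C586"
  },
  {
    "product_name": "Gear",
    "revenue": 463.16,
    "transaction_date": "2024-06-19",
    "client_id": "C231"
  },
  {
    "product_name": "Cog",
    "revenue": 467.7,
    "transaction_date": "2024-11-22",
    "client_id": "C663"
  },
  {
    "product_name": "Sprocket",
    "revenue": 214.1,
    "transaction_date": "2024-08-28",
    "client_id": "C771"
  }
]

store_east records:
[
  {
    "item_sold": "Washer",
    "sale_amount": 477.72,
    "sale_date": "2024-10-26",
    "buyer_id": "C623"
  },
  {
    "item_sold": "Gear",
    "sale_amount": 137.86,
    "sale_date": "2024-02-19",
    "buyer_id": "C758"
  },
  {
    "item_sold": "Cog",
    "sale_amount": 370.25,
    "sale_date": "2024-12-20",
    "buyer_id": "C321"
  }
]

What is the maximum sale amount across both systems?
477.72

Reconcile: "revenue" (store_west) = "sale_amount" (store_east) = sale amount

Maximum in store_west: 467.7
Maximum in store_east: 477.72

Overall maximum: max(467.7, 477.72) = 477.72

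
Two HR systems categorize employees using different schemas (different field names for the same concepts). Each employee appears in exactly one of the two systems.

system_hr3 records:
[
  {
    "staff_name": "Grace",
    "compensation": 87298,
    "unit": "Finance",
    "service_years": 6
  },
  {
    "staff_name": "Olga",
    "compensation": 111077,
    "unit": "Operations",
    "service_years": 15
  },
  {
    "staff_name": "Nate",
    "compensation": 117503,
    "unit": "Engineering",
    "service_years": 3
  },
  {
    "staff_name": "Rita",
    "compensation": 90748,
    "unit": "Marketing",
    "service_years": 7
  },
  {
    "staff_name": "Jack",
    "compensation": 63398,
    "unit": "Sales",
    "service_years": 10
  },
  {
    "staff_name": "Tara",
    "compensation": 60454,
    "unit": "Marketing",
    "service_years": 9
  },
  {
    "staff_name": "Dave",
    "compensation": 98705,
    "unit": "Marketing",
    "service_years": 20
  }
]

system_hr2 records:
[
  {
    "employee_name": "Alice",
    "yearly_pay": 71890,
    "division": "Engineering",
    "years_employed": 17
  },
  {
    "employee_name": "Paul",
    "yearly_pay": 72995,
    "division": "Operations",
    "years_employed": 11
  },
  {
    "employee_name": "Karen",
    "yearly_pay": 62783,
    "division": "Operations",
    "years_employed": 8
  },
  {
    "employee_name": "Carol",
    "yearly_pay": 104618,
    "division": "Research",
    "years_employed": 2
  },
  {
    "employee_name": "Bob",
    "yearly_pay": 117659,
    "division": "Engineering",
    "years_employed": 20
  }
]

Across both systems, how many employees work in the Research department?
1

Schema mapping: "unit" (system_hr3) = "division" (system_hr2) = department

Research employees in system_hr3: 0
Research employees in system_hr2: 1

Total in Research: 0 + 1 = 1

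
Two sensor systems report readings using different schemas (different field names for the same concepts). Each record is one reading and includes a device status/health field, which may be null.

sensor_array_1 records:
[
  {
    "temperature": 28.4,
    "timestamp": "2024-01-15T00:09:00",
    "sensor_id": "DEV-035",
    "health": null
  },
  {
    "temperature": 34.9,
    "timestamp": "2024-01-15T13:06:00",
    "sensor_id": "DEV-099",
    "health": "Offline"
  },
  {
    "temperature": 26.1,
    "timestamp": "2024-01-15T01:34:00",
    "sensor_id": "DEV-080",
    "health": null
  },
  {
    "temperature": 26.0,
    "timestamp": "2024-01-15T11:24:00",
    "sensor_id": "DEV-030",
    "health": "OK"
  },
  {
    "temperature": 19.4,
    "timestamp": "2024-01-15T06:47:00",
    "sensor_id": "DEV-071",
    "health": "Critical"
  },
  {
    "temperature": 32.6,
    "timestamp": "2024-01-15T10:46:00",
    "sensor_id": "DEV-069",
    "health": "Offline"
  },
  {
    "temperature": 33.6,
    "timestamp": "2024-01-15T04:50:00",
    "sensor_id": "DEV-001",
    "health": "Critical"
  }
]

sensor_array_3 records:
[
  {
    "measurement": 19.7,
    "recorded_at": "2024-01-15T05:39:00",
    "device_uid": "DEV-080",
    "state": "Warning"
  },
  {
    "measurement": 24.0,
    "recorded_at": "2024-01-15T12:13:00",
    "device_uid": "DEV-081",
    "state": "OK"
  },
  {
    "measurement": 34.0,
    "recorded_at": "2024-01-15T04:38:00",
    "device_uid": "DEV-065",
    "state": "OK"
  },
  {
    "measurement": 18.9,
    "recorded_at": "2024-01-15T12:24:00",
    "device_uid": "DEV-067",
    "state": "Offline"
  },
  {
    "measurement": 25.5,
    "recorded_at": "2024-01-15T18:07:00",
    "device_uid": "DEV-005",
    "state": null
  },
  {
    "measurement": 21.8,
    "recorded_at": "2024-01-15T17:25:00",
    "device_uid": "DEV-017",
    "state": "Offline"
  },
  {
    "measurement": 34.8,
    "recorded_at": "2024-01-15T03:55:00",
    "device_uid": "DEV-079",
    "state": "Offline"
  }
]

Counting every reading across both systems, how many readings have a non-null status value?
11

Schema mapping: "health" (sensor_array_1) = "state" (sensor_array_3) = status

Non-null in sensor_array_1: 5
Non-null in sensor_array_3: 6

Total non-null: 5 + 6 = 11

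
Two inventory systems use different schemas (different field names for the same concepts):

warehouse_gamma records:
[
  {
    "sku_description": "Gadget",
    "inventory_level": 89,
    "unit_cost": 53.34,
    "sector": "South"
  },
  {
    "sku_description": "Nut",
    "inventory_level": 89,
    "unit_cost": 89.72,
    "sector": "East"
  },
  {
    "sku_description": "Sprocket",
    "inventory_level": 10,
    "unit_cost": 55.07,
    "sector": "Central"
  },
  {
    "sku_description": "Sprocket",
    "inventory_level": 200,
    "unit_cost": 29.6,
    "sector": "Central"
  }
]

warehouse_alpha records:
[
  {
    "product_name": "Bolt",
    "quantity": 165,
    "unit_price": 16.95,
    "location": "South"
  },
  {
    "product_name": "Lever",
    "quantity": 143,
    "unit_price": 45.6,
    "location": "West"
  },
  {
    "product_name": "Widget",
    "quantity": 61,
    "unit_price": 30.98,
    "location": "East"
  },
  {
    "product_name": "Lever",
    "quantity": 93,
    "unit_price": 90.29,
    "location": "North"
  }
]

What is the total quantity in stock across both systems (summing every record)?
850

To reconcile these schemas, identify the field holding the quantity in stock in each system:
1. In warehouse_gamma it is "inventory_level"
2. In warehouse_alpha it is "quantity"

From warehouse_gamma: 89 + 89 + 10 + 200 = 388
From warehouse_alpha: 165 + 143 + 61 + 93 = 462

Total: 388 + 462 = 850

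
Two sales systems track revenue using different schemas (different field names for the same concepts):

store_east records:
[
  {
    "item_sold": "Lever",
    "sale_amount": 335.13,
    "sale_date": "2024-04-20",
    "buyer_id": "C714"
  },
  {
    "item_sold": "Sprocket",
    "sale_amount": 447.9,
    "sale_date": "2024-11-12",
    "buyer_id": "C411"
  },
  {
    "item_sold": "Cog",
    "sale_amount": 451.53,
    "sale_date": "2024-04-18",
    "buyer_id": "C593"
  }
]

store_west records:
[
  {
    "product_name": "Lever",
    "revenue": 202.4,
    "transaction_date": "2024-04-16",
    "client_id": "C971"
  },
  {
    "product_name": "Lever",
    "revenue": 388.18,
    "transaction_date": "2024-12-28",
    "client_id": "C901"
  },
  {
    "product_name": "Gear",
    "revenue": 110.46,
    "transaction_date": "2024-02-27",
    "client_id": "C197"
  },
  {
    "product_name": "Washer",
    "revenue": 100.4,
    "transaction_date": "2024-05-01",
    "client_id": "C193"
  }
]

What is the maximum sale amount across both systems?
451.53

Reconcile: "sale_amount" (store_east) = "revenue" (store_west) = sale amount

Maximum in store_east: 451.53
Maximum in store_west: 388.18

Overall maximum: max(451.53, 388.18) = 451.53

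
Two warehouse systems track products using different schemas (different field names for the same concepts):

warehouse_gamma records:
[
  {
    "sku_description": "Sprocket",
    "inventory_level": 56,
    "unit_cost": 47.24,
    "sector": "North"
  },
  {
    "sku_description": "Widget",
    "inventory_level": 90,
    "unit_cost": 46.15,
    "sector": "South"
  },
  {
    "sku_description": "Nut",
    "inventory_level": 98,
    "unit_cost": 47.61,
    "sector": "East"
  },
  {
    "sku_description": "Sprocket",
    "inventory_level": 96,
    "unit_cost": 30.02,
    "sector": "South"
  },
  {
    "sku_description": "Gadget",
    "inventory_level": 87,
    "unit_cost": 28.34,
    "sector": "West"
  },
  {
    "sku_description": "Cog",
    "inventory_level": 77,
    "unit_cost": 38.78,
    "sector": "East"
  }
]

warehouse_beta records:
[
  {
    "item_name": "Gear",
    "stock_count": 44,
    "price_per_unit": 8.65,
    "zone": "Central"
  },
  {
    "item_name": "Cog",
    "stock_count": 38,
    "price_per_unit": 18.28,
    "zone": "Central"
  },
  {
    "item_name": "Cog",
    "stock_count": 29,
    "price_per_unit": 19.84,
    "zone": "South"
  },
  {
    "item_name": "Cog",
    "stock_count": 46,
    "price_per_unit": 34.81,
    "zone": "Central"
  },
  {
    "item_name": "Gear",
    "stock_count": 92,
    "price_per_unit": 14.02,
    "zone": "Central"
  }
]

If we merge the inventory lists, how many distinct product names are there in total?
6

Schema mapping: "sku_description" (warehouse_gamma) = "item_name" (warehouse_beta) = product name

Products in warehouse_gamma: ['Cog', 'Gadget', 'Nut', 'Sprocket', 'Widget']
Products in warehouse_beta: ['Cog', 'Gear']

Union (unique products): ['Cog', 'Gadget', 'Gear', 'Nut', 'Sprocket', 'Widget']
Count: 6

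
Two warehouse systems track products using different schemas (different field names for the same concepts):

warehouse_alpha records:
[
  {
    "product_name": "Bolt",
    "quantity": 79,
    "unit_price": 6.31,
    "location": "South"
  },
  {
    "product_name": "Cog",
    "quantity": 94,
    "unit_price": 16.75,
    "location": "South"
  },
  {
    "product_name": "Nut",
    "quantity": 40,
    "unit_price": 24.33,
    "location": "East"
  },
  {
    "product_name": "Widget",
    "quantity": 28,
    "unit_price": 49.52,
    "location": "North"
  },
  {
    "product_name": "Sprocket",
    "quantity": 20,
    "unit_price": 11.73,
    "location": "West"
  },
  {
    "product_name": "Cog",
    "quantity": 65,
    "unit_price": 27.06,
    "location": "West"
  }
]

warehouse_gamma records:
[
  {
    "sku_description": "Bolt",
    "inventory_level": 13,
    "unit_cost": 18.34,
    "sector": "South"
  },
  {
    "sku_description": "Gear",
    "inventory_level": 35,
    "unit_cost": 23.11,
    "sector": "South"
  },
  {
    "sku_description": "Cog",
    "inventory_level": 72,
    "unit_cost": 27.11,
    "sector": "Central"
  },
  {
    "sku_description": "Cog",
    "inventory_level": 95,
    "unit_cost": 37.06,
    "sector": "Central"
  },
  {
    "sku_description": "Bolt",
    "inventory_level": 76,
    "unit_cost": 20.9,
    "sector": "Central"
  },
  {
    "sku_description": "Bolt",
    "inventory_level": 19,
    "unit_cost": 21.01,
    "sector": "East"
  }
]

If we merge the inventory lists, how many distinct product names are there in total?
6

Schema mapping: "product_name" (warehouse_alpha) = "sku_description" (warehouse_gamma) = product name

Products in warehouse_alpha: ['Bolt', 'Cog', 'Nut', 'Sprocket', 'Widget']
Products in warehouse_gamma: ['Bolt', 'Cog', 'Gear']

Union (unique products): ['Bolt', 'Cog', 'Gear', 'Nut', 'Sprocket', 'Widget']
Count: 6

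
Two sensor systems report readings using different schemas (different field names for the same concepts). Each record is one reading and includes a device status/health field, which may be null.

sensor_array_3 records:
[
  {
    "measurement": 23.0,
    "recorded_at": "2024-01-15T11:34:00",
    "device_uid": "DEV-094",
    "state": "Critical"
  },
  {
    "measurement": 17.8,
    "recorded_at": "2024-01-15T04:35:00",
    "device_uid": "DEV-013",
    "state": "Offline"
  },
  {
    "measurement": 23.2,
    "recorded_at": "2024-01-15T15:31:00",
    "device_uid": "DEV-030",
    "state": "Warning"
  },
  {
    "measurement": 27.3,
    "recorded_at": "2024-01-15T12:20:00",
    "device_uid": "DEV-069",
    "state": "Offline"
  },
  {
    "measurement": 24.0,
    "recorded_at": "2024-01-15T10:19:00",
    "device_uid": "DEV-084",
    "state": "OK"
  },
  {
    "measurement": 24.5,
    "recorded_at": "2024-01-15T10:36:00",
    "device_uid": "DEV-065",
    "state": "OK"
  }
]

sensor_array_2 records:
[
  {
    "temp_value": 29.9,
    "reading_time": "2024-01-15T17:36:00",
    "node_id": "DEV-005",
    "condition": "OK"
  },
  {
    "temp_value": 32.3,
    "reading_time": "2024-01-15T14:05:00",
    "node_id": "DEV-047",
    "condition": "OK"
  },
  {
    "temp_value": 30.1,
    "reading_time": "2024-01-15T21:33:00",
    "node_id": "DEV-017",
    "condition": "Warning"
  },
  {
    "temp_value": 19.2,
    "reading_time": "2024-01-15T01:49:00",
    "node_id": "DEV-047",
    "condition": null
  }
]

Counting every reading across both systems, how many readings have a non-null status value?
9

Schema mapping: "state" (sensor_array_3) = "condition" (sensor_array_2) = status

Non-null in sensor_array_3: 6
Non-null in sensor_array_2: 3

Total non-null: 6 + 3 = 9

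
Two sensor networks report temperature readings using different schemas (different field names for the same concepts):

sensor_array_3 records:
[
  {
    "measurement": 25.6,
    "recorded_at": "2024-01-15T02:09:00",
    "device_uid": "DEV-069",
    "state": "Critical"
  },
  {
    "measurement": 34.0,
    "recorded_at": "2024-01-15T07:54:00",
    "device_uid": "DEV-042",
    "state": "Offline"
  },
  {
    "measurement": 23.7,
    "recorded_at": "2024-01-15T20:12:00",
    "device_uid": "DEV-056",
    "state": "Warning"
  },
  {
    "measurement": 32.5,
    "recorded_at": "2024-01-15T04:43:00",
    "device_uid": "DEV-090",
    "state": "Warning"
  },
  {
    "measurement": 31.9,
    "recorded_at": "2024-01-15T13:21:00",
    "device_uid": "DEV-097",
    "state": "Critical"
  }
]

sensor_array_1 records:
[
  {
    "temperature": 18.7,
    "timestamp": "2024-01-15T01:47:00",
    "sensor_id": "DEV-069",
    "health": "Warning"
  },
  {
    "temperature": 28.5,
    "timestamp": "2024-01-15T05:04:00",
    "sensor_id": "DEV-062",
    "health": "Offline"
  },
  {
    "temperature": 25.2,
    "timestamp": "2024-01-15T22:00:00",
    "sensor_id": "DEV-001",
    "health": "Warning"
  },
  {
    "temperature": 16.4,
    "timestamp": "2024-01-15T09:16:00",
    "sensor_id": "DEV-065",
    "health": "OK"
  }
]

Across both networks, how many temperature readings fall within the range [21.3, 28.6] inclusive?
4

Schema mapping: "measurement" (sensor_array_3) = "temperature" (sensor_array_1) = temperature

Readings in [21.3, 28.6] from sensor_array_3: 2
Readings in [21.3, 28.6] from sensor_array_1: 2

Total count: 2 + 2 = 4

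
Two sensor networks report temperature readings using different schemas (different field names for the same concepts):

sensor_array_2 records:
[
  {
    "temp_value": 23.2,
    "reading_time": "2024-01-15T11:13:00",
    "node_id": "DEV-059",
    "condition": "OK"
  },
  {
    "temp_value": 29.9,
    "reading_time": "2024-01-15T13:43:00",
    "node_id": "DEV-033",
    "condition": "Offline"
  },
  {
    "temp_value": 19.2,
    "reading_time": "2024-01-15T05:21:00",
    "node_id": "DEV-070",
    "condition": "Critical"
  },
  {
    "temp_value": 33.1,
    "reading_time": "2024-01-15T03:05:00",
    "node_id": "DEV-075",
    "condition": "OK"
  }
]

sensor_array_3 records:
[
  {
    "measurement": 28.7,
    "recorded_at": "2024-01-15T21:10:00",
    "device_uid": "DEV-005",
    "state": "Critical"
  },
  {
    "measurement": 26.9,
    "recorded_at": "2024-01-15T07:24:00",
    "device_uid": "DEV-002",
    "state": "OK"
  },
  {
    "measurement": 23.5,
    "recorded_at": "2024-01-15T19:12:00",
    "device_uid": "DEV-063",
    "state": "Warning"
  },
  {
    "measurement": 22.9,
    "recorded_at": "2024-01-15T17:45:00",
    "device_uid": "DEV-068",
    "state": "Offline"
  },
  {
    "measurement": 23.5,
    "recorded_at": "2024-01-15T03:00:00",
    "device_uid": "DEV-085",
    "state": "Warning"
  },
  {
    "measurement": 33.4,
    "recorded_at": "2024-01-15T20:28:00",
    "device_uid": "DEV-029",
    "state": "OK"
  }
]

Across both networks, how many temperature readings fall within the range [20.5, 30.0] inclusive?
7

Schema mapping: "temp_value" (sensor_array_2) = "measurement" (sensor_array_3) = temperature

Readings in [20.5, 30.0] from sensor_array_2: 2
Readings in [20.5, 30.0] from sensor_array_3: 5

Total count: 2 + 5 = 7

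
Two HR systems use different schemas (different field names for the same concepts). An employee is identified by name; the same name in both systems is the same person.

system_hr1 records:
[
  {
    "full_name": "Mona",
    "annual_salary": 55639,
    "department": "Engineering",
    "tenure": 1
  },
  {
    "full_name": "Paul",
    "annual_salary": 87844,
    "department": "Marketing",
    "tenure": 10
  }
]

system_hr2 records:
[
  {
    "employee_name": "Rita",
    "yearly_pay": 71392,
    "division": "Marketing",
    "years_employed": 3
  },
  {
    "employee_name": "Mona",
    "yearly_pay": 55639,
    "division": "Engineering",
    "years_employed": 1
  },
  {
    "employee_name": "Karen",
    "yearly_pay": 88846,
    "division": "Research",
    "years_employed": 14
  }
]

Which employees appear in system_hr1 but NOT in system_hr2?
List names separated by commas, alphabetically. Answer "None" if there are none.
Paul

Schema mapping: "full_name" (system_hr1) = "employee_name" (system_hr2) = employee name

Names in system_hr1: ['Mona', 'Paul']
Names in system_hr2: ['Karen', 'Mona', 'Rita']

In system_hr1 but not system_hr2: ['Paul']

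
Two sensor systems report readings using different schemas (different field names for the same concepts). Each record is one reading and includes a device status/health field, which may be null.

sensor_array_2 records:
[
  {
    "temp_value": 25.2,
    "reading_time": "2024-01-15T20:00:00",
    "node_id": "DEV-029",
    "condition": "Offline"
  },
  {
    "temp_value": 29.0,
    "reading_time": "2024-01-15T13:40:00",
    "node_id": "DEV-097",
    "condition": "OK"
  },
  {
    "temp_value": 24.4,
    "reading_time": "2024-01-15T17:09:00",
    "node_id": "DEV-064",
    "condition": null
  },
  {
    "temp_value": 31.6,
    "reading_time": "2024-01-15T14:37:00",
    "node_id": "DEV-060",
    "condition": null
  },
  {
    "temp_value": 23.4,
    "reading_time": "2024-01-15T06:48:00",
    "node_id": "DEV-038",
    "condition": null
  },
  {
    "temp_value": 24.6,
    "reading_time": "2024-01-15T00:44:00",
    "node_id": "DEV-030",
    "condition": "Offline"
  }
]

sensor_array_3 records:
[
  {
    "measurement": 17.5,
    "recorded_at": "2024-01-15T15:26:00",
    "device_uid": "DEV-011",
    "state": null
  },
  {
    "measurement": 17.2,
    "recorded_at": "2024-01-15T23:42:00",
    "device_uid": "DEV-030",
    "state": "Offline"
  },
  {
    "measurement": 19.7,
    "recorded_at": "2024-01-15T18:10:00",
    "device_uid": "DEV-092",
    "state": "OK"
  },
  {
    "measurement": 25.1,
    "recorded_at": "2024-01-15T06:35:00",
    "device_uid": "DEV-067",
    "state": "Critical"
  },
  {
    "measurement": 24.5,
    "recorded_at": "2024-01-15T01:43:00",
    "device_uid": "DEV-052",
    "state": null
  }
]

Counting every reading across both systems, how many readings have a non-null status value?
6

Schema mapping: "condition" (sensor_array_2) = "state" (sensor_array_3) = status

Non-null in sensor_array_2: 3
Non-null in sensor_array_3: 3

Total non-null: 3 + 3 = 6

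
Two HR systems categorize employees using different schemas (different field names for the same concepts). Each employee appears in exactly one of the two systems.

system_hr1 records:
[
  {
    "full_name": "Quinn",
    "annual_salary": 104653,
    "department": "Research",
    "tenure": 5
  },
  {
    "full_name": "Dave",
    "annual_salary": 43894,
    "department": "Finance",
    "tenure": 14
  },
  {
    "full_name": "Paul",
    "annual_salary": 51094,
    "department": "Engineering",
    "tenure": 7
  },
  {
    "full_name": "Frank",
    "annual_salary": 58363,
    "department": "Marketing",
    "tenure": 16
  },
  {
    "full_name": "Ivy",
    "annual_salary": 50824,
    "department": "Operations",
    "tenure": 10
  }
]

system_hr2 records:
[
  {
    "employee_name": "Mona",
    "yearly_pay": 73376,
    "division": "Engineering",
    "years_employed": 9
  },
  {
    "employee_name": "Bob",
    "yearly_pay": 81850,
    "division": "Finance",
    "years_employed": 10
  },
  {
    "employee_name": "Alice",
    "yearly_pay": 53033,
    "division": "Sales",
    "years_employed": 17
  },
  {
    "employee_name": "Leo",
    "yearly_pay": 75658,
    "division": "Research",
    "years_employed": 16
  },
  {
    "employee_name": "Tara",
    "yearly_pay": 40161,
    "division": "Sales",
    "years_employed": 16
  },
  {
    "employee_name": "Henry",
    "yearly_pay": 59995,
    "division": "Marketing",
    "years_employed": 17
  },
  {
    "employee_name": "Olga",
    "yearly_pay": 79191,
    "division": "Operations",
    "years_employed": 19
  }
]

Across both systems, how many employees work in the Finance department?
2

Schema mapping: "department" (system_hr1) = "division" (system_hr2) = department

Finance employees in system_hr1: 1
Finance employees in system_hr2: 1

Total in Finance: 1 + 1 = 2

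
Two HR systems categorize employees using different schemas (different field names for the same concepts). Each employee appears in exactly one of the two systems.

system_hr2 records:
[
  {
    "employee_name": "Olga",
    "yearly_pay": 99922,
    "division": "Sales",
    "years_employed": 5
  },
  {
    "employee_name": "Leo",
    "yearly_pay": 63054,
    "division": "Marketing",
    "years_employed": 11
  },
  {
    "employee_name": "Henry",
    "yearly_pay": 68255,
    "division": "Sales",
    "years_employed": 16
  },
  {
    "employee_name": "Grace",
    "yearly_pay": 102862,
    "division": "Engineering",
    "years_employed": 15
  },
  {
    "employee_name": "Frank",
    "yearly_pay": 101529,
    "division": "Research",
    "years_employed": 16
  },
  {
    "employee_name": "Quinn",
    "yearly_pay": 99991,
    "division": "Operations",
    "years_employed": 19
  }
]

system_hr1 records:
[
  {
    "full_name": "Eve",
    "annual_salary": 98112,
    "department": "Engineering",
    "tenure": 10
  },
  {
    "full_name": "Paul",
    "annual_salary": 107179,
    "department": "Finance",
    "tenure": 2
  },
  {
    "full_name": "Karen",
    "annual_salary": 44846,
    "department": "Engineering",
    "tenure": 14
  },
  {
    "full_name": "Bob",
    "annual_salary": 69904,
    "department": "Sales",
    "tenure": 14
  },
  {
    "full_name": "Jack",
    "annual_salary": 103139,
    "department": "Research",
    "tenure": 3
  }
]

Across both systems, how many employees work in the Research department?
2

Schema mapping: "division" (system_hr2) = "department" (system_hr1) = department

Research employees in system_hr2: 1
Research employees in system_hr1: 1

Total in Research: 1 + 1 = 2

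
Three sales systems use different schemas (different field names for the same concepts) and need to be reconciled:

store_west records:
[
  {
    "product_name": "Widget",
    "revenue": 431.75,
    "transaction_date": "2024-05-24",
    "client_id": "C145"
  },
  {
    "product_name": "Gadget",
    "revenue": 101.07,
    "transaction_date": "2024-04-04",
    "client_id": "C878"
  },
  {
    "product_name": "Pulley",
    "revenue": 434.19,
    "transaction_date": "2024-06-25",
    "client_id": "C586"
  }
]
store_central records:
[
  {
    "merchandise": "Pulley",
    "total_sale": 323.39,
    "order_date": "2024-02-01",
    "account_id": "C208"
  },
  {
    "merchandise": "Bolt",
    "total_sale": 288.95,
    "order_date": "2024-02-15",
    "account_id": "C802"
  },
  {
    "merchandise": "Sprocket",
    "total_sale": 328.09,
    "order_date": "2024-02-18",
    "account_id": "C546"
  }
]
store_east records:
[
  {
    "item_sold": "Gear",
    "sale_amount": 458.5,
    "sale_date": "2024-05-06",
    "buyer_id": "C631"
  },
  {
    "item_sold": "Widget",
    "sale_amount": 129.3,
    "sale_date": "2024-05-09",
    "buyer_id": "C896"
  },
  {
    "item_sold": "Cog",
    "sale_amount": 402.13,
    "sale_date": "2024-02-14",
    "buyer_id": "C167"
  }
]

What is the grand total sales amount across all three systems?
2897.37

Schema reconciliation - all amount fields map to sale amount:

store_west (revenue): 967.01
store_central (total_sale): 940.43
store_east (sale_amount): 989.93

Grand total: 2897.37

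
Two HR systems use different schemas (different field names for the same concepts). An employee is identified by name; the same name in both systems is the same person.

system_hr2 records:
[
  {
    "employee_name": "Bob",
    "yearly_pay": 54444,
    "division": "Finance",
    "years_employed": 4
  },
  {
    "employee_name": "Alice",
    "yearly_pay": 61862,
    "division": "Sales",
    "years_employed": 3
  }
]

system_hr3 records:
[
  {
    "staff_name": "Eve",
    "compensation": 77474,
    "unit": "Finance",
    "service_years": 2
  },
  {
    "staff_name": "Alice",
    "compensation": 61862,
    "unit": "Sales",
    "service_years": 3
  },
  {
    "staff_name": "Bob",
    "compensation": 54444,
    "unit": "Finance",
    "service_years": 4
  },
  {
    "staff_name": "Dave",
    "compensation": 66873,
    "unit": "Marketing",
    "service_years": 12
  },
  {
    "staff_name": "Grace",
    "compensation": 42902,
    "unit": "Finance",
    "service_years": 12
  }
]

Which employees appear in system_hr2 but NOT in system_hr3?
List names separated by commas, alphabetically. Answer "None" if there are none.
None

Schema mapping: "employee_name" (system_hr2) = "staff_name" (system_hr3) = employee name

Names in system_hr2: ['Alice', 'Bob']
Names in system_hr3: ['Alice', 'Bob', 'Dave', 'Eve', 'Grace']

In system_hr2 but not system_hr3: None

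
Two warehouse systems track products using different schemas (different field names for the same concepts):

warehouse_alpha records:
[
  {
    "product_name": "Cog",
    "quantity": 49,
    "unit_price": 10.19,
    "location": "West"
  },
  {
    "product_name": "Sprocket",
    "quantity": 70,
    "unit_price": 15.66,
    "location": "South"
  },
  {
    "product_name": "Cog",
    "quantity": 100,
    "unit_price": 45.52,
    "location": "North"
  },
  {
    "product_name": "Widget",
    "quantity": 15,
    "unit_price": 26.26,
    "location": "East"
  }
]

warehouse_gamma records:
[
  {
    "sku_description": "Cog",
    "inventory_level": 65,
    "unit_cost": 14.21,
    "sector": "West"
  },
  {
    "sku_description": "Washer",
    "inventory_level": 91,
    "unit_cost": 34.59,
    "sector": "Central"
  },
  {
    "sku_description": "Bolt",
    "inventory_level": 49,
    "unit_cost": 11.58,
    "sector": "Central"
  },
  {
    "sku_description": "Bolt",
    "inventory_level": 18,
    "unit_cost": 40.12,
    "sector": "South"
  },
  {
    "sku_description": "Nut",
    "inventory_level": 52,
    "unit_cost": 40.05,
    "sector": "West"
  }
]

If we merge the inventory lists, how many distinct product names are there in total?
6

Schema mapping: "product_name" (warehouse_alpha) = "sku_description" (warehouse_gamma) = product name

Products in warehouse_alpha: ['Cog', 'Sprocket', 'Widget']
Products in warehouse_gamma: ['Bolt', 'Cog', 'Nut', 'Washer']

Union (unique products): ['Bolt', 'Cog', 'Nut', 'Sprocket', 'Washer', 'Widget']
Count: 6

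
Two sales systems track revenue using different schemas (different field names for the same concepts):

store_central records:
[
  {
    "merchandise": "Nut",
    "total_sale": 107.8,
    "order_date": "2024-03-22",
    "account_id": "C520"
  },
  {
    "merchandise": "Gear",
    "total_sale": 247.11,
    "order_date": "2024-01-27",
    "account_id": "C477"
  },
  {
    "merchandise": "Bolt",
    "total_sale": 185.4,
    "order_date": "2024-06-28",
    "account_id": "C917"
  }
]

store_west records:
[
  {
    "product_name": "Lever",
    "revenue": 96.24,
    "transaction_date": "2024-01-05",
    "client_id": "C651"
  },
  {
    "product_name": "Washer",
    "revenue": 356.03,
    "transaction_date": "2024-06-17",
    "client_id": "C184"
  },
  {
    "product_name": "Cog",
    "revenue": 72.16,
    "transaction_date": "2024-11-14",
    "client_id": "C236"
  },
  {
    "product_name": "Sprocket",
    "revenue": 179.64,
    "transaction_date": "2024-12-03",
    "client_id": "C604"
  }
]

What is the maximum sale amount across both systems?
356.03

Reconcile: "total_sale" (store_central) = "revenue" (store_west) = sale amount

Maximum in store_central: 247.11
Maximum in store_west: 356.03

Overall maximum: max(247.11, 356.03) = 356.03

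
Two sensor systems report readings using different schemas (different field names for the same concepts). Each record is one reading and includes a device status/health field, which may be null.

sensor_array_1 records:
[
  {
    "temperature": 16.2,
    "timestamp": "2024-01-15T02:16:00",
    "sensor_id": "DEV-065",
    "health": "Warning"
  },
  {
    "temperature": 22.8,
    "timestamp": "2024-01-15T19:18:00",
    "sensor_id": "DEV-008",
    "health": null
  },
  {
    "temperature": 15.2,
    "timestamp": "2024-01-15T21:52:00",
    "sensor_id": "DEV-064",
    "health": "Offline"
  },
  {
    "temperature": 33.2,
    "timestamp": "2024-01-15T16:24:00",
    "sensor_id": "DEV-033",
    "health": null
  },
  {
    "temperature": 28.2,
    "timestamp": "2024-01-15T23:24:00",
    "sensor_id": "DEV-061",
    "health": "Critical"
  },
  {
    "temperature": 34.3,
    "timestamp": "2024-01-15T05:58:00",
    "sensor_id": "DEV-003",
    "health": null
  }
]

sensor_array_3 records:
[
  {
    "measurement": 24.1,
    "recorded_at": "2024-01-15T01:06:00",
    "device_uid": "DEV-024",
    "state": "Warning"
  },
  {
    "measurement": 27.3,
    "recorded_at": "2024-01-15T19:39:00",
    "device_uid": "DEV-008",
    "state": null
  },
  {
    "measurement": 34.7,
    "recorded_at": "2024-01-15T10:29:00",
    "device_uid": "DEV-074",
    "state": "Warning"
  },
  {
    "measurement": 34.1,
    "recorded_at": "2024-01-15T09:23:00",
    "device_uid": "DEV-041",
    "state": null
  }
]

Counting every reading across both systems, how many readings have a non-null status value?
5

Schema mapping: "health" (sensor_array_1) = "state" (sensor_array_3) = status

Non-null in sensor_array_1: 3
Non-null in sensor_array_3: 2

Total non-null: 3 + 2 = 5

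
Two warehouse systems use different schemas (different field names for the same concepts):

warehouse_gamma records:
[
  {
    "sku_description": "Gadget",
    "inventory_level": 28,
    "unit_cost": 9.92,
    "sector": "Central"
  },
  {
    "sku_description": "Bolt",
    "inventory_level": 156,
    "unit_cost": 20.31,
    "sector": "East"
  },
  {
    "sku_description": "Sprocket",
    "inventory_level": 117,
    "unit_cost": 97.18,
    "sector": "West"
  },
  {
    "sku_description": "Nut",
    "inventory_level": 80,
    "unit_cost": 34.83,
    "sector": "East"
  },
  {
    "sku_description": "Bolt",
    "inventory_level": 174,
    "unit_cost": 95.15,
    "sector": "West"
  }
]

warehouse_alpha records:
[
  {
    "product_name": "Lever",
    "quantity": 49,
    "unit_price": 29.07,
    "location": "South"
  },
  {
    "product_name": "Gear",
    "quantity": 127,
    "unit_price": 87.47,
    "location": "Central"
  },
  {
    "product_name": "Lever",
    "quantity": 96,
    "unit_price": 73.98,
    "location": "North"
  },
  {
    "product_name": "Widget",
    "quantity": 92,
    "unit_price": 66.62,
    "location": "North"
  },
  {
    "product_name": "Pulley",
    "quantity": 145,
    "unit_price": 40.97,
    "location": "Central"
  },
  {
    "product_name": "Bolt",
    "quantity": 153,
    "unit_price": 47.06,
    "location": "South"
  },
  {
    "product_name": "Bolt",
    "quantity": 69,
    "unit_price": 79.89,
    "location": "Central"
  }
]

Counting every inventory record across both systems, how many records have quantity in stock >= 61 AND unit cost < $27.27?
1

Schema mappings:
- "inventory_level" (warehouse_gamma) = "quantity" (warehouse_alpha) = quantity
- "unit_cost" (warehouse_gamma) = "unit_price" (warehouse_alpha) = unit cost

Records meeting both conditions in warehouse_gamma: 1
Records meeting both conditions in warehouse_alpha: 0

Total: 1 + 0 = 1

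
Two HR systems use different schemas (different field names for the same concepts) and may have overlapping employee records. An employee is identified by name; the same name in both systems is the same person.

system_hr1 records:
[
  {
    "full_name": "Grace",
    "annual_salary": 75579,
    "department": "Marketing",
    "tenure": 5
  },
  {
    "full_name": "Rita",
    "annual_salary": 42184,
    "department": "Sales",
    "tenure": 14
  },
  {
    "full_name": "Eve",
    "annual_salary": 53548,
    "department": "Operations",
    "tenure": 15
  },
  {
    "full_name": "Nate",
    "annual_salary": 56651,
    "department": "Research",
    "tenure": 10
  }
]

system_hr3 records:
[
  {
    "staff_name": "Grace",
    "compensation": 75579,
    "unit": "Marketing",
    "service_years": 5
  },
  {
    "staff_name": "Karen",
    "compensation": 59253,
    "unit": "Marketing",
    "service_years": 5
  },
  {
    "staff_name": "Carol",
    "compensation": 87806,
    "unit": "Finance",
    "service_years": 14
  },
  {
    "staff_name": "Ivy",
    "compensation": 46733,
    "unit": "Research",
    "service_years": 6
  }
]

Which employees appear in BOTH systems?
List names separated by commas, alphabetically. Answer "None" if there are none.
Grace

Schema mapping: "full_name" (system_hr1) = "staff_name" (system_hr3) = employee name

Names in system_hr1: ['Eve', 'Grace', 'Nate', 'Rita']
Names in system_hr3: ['Carol', 'Grace', 'Ivy', 'Karen']

Intersection: ['Grace']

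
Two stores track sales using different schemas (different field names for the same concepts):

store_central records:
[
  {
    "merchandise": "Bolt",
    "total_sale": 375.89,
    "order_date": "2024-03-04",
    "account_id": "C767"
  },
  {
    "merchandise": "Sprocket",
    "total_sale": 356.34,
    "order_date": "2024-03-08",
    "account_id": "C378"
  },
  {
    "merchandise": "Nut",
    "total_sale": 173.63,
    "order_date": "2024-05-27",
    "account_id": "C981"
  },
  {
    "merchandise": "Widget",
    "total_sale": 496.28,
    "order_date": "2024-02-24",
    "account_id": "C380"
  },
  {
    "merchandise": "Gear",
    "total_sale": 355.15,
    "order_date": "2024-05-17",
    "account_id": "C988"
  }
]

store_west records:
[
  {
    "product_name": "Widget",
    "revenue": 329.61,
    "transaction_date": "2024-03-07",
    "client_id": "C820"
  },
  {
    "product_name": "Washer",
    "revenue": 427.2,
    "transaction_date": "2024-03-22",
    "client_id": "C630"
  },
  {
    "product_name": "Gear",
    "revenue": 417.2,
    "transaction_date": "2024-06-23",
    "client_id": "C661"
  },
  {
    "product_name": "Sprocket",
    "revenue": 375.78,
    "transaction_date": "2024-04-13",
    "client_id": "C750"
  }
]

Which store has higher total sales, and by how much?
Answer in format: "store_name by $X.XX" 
store_central by $207.50

Schema mapping: "total_sale" (store_central) = "revenue" (store_west) = sale amount

Total for store_central: 1757.29
Total for store_west: 1549.79

Difference: |1757.29 - 1549.79| = 207.50
store_central has higher sales by $207.50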